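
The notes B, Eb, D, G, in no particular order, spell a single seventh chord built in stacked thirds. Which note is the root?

Eb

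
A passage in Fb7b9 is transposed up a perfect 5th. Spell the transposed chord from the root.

Cb  Eb  Gb  Bbb  Dbb

A perfect 5th up from Fb is Cb, so the new chord is Cb dominant seventh flat nine.
root → Cb
3rd (major 3rd) → Eb
5th (perfect 5th) → Gb
7th (minor 7th) → Bbb
9th (minor 9th) → Dbb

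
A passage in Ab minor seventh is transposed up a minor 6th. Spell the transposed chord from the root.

A minor 6th up from A-flat is F-flat, so the new chord is F-flat minor seventh.
Root: F-flat
Minor 3rd (3rd): A-double-flat
Perfect 5th (5th): C-flat
Minor 7th (7th): E-double-flat

F-flat A-double-flat C-flat E-double-flat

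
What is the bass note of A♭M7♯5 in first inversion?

C

A♭M7♯5 = A♭–C–E–G. First inversion → third in the bass = C.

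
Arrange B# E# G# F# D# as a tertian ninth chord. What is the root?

E#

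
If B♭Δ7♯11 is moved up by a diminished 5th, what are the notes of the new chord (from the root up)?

F♭ – A♭ – C♭ – E♭ – B♭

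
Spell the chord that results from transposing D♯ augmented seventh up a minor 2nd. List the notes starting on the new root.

D-sharp up a minor 2nd → E. New chord: E augmented seventh.
root → E
3rd (major 3rd) → G-sharp
5th (augmented 5th) → B-sharp
7th (minor 7th) → D

E, G-sharp, B-sharp, D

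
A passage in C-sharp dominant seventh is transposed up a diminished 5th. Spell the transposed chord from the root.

G, B, D, F

Transposed root: C♯ → G (diminished 5th up). So we spell G dominant seventh:
G — root
B — major 3rd
D — perfect 5th
F — minor 7th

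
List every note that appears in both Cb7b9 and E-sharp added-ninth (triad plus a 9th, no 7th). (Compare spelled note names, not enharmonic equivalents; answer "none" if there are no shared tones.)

Cb7b9 = Cb, Eb, Gb, Bbb, Dbb.
E-sharp added-ninth = E#, G##, B#, F##.
Shared: none.

none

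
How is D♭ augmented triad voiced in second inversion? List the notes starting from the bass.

A, Db, F

D♭ augmented triad = Db–F–A; second inversion → fifth (A) lowest.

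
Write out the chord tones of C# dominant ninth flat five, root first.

C# dominant ninth flat five: dominant ninth flat five on C-sharp.
C-sharp — root
E-sharp — major 3rd
G — diminished 5th
B — minor 7th
D-sharp — major 9th

C-sharp, E-sharp, G, B, D-sharp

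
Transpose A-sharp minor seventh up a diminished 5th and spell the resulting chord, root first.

E, G, B, D

A diminished 5th up from A-sharp is E, so the new chord is E minor seventh.
E — root
G — minor 3rd
B — perfect 5th
D — minor 7th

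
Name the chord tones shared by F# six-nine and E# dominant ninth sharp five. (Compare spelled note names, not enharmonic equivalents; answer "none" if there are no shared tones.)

F# six-nine = F#, A#, C#, D#, G#.
E# dominant ninth sharp five = E#, G##, B##, D#, F##.
Shared: D#.

D#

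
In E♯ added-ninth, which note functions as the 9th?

E♯ added-ninth is built on E#; its 9th is a major 9th above the root.
A second above E uses the letter F, and the major 9th above E# is F##.

F##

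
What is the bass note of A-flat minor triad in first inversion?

A-flat minor triad in root position is A-flat–C-flat–E-flat.
First inversion places the third in the bass, which is C-flat.

C-flat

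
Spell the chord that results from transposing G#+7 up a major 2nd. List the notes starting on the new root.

A#  C##  E##  G#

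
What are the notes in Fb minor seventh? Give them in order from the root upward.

F-flat A-double-flat C-flat E-double-flat

Fb minor seventh: minor seventh on F-flat.
Root: F-flat
Minor 3rd (3rd): A-double-flat
Perfect 5th (5th): C-flat
Minor 7th (7th): E-double-flat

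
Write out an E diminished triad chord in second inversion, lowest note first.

B♭, E, G

E diminished triad = E–G–B♭; second inversion → fifth (B♭) lowest.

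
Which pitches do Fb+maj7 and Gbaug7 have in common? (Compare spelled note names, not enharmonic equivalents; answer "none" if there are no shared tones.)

Fb+maj7 = Fb, Ab, C, Eb.
Gbaug7 = Gb, Bb, D, Fb.
Shared: Fb.

Fb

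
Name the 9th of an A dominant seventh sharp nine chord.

B#

A dominant seventh sharp nine is built on A; its 9th is an augmented 9th above the root.
A second above A uses the letter B, and the augmented 9th above A is B#.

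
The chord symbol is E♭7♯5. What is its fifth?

Root of E♭7♯5 = Eb. The 5th is an augmented 5th: Eb up an augmented 5th → B.

B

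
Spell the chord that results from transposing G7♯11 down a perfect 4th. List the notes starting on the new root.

D, F#, A, C, G#

A perfect 4th down from G is D, so the new chord is D dominant seventh sharp eleven.
root → D
3rd (major 3rd) → F#
5th (perfect 5th) → A
7th (minor 7th) → C
11th (augmented 11th) → G#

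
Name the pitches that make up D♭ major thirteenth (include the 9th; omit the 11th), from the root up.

D♭ F A♭ C E♭ B♭

Root D♭, quality major thirteenth:
D♭ — root
F — major 3rd
A♭ — perfect 5th
C — major 7th
E♭ — major 9th
B♭ — major 13th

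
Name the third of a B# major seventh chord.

Root of B# major seventh = B-sharp. The 3rd is a major 3rd: B-sharp up a major 3rd → D-double-sharp.

D-double-sharp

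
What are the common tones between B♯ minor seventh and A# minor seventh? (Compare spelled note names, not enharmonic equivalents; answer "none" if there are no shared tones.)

B♯ minor seventh = B-sharp, D-sharp, F-double-sharp, A-sharp.
A# minor seventh = A-sharp, C-sharp, E-sharp, G-sharp.
Shared: A-sharp.

A-sharp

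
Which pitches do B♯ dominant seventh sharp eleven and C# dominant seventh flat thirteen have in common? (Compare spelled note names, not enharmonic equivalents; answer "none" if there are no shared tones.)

B♯ dominant seventh sharp eleven = B-sharp, D-double-sharp, F-double-sharp, A-sharp, E-double-sharp.
C# dominant seventh flat thirteen = C-sharp, E-sharp, G-sharp, B, A.
Shared: none.

none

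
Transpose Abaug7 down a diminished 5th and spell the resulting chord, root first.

D  F#  A#  C

A diminished 5th down from Ab is D, so the new chord is D augmented seventh.
root → D
3rd (major 3rd) → F#
5th (augmented 5th) → A#
7th (minor 7th) → C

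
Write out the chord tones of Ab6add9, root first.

Ab6add9 is a six-nine built on A♭.
A♭ — root
C — major 3rd
E♭ — perfect 5th
F — major 6th
B♭ — major 9th

A♭  C  E♭  F  B♭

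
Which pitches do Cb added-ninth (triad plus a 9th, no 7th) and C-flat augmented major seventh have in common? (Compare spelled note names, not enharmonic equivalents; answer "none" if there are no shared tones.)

C-flat E-flat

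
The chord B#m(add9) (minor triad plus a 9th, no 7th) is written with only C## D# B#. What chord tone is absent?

B#m(add9) = B#, D#, F##, C##. The voicing lacks the 5th (perfect 5th), F##.

F##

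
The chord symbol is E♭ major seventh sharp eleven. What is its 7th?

E♭ major seventh sharp eleven is built on Eb; its 7th is a major 7th above the root.
A seventh above E uses the letter D, and the major 7th above Eb is D.

D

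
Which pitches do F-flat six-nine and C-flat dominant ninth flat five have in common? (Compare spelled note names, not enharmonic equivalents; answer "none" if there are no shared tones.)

Cb, Db

F-flat six-nine = Fb, Ab, Cb, Db, Gb.
C-flat dominant ninth flat five = Cb, Eb, Gbb, Bbb, Db.
Shared: Cb, Db.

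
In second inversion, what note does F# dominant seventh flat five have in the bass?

C

F# dominant seventh flat five = F-sharp–A-sharp–C–E. Second inversion → fifth in the bass = C.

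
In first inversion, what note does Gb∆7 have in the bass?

Gb∆7 in root position is G♭–B♭–D♭–F.
First inversion places the third in the bass, which is B♭.

B♭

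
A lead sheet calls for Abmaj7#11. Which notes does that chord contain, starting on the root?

Ab, C, Eb, G, D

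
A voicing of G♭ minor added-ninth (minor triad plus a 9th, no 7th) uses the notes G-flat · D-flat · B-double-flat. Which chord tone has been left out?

The full G♭ minor added-ninth chord is G-flat, B-double-flat, D-flat, A-flat.
Comparing with the voicing, the major 9th (9th) — A-flat — is absent.

A-flat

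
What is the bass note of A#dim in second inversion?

E

A#dim = A#–C#–E. Second inversion → fifth in the bass = E.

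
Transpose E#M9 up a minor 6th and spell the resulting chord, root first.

C# – E# – G# – B# – D#

E# up a minor 6th → C#. New chord: C# major ninth.
Root: C#
Major 3rd (3rd): E#
Perfect 5th (5th): G#
Major 7th (7th): B#
Major 9th (9th): D#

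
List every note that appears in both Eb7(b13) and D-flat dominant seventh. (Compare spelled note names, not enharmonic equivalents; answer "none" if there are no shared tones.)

Db  Cb

Eb7(b13): Eb G Bb Db Cb
D-flat dominant seventh: Db F Ab Cb
Common to both → Db, Cb.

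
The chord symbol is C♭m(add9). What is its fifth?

Root of C♭m(add9) = Cb. The 5th is a perfect 5th: Cb up a perfect 5th → Gb.

Gb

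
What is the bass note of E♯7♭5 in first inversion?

E♯7♭5 in root position is E#–G##–B–D#.
First inversion places the third in the bass, which is G##.

G##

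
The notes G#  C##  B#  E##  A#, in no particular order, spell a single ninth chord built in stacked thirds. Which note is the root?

A#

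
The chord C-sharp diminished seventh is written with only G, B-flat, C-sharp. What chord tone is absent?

E

C-sharp diminished seventh = C-sharp, E, G, B-flat. The voicing lacks the 3rd (minor 3rd), E.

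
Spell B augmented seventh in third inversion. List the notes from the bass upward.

A  B  D♯  F𝄪

B augmented seventh = B–D♯–F𝄪–A; third inversion → seventh (A) lowest.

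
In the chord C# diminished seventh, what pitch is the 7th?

Root of C# diminished seventh = C#. The 7th is a diminished 7th: C# up a diminished 7th → Bb.

Bb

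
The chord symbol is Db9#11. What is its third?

F

Root of Db9#11 = D♭. The 3rd is a major 3rd: D♭ up a major 3rd → F.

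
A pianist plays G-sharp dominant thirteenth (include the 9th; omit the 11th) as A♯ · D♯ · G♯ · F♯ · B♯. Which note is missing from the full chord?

G-sharp dominant thirteenth = G♯, B♯, D♯, F♯, A♯, E♯. The voicing lacks the 13th (major 13th), E♯.

E♯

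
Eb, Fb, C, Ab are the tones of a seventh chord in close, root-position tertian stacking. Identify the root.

Fb

Arranged so that each adjacent pair is a third by letter name: Fb – Ab – C – Eb.
The bottom of that stack, Fb, is the root (this is Fb augmented major seventh).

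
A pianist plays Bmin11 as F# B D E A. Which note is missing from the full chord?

C#

The full Bmin11 chord is B, D, F#, A, C#, E.
Comparing with the voicing, the major 9th (9th) — C# — is absent.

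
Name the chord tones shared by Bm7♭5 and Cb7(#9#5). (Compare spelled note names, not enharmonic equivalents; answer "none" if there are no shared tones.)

D

Bm7♭5 = B, D, F, A.
Cb7(#9#5) = C♭, E♭, G, B𝄫, D.
Shared: D.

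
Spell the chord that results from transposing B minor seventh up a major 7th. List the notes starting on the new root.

A-sharp, C-sharp, E-sharp, G-sharp

B up a major 7th → A-sharp. New chord: A-sharp minor seventh.
A-sharp — root
C-sharp — minor 3rd
E-sharp — perfect 5th
G-sharp — minor 7th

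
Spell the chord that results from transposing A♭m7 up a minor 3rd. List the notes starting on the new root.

Cb, Ebb, Gb, Bbb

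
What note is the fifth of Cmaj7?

Root of Cmaj7 = C. The 5th is a perfect 5th: C up a perfect 5th → G.

G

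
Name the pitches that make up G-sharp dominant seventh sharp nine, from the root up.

G-sharp, B-sharp, D-sharp, F-sharp, A-double-sharp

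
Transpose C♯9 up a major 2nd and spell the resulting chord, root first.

A major 2nd up from C# is D#, so the new chord is D# dominant ninth.
root → D#
3rd (major 3rd) → F##
5th (perfect 5th) → A#
7th (minor 7th) → C#
9th (major 9th) → E#

D# F## A# C# E#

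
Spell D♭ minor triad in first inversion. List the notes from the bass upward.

In root position, D♭ minor triad is D-flat–F-flat–A-flat.
First inversion puts the third (F-flat) in the bass.

F-flat A-flat D-flat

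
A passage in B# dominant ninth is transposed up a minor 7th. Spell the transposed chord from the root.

A-sharp  C-double-sharp  E-sharp  G-sharp  B-sharp

B-sharp up a minor 7th → A-sharp. New chord: A-sharp dominant ninth.
Root: A-sharp
Major 3rd (3rd): C-double-sharp
Perfect 5th (5th): E-sharp
Minor 7th (7th): G-sharp
Major 9th (9th): B-sharp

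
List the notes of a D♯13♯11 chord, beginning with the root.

D♯13♯11: dominant thirteenth sharp eleven on D♯.
root → D♯
3rd (major 3rd) → F𝄪
5th (perfect 5th) → A♯
7th (minor 7th) → C♯
9th (major 9th) → E♯
11th (augmented 11th) → G𝄪
13th (major 13th) → B♯

D♯ F𝄪 A♯ C♯ E♯ G𝄪 B♯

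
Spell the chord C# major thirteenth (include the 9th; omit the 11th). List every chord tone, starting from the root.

C# major thirteenth is a major thirteenth built on C#.
Root: C#
Major 3rd (3rd): E#
Perfect 5th (5th): G#
Major 7th (7th): B#
Major 9th (9th): D#
Major 13th (13th): A#

C#, E#, G#, B#, D#, A#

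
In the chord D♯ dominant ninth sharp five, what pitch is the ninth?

E♯

D♯ dominant ninth sharp five is built on D♯; its 9th is a major 9th above the root.
A second above D uses the letter E, and the major 9th above D♯ is E♯.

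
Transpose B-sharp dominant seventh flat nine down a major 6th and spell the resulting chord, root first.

D# F## A# C# E

B# down a major 6th → D#. New chord: D# dominant seventh flat nine.
- root: D#
- major 3rd: F##
- perfect 5th: A#
- minor 7th: C#
- minor 9th: E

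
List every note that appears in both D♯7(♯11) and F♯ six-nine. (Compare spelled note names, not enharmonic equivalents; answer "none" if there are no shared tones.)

D♯ – A♯ – C♯

D♯7(♯11) = D♯, F𝄪, A♯, C♯, G𝄪.
F♯ six-nine = F♯, A♯, C♯, D♯, G♯.
Shared: D♯, A♯, C♯.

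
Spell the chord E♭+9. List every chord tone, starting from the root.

Eb G B Db F

E♭+9 is a dominant ninth sharp five built on Eb.
Eb — root
G — major 3rd
B — augmented 5th
Db — minor 7th
F — major 9th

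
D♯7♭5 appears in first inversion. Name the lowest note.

D♯7♭5 in root position is D#–F##–A–C#.
First inversion places the third in the bass, which is F##.

F##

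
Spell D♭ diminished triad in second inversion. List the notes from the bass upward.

A𝄫, D♭, F♭

D♭ diminished triad = D♭–F♭–A𝄫; second inversion → fifth (A𝄫) lowest.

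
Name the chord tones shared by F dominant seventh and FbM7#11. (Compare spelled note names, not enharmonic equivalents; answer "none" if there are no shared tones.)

F dominant seventh: F A C Eb
FbM7#11: Fb Ab Cb Eb Bb
Common to both → Eb.

Eb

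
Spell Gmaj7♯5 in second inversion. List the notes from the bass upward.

D# – F# – G – B

Gmaj7♯5 = G–B–D#–F#; second inversion → fifth (D#) lowest.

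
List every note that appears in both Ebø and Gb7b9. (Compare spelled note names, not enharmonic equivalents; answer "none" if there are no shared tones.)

Gb, Db

Ebø = Eb, Gb, Bbb, Db.
Gb7b9 = Gb, Bb, Db, Fb, Abb.
Shared: Gb, Db.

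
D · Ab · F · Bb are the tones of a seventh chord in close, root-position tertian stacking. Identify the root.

Bb

Stacking in thirds gives Bb – D – F – Ab, so Bb is the root — Bb dominant seventh.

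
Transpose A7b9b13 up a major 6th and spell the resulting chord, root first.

F# – A# – C# – E – G – D

Transposed root: A → F# (major 6th up). So we spell F# dominant seventh flat nine flat thirteen:
F# — root
A# — major 3rd
C# — perfect 5th
E — minor 7th
G — minor 9th
D — minor 13th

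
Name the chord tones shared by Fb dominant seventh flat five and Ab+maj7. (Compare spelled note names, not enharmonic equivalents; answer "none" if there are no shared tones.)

Ab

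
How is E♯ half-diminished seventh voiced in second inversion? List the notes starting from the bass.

B, D#, E#, G#

In root position, E♯ half-diminished seventh is E#–G#–B–D#.
Second inversion puts the fifth (B) in the bass.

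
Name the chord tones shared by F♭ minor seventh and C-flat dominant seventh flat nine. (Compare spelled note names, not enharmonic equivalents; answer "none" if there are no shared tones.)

C-flat

F♭ minor seventh: F-flat A-double-flat C-flat E-double-flat
C-flat dominant seventh flat nine: C-flat E-flat G-flat B-double-flat D-double-flat
Common to both → C-flat.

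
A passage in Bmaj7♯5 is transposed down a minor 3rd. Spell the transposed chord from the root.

G# – B# – D## – F##

B down a minor 3rd → G#. New chord: G# augmented major seventh.
- root: G#
- major 3rd: B#
- augmented 5th: D##
- major 7th: F##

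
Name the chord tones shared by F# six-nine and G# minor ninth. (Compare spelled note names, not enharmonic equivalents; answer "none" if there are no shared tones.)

F# six-nine = F-sharp, A-sharp, C-sharp, D-sharp, G-sharp.
G# minor ninth = G-sharp, B, D-sharp, F-sharp, A-sharp.
Shared: F-sharp, A-sharp, D-sharp, G-sharp.

F-sharp, A-sharp, D-sharp, G-sharp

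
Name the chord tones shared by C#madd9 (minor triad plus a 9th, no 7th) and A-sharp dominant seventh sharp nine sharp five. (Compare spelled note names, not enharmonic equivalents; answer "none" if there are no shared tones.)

G#

C#madd9: C# E G# D#
A-sharp dominant seventh sharp nine sharp five: A# C## E## G# B##
Common to both → G#.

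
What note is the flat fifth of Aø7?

E♭

Aø7 is built on A; its 5th is a diminished 5th above the root.
A fifth above A uses the letter E, and the diminished 5th above A is E♭.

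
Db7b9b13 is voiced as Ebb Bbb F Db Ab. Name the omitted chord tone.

The full Db7b9b13 chord is Db, F, Ab, Cb, Ebb, Bbb.
Comparing with the voicing, the minor 7th (7th) — Cb — is absent.

Cb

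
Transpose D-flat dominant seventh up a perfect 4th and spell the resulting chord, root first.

A perfect 4th up from D♭ is G♭, so the new chord is G♭ dominant seventh.
Root: G♭
Major 3rd (3rd): B♭
Perfect 5th (5th): D♭
Minor 7th (7th): F♭

G♭, B♭, D♭, F♭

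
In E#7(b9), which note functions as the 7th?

D#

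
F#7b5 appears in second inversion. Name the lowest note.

C

F#7b5 in root position is F#–A#–C–E.
Second inversion places the fifth in the bass, which is C.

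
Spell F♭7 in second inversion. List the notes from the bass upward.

In root position, F♭7 is Fb–Ab–Cb–Ebb.
Second inversion puts the fifth (Cb) in the bass.

Cb – Ebb – Fb – Ab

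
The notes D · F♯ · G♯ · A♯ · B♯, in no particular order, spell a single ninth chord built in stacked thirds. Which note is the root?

G♯

Arranged so that each adjacent pair is a third by letter name: G♯ – B♯ – D – F♯ – A♯.
The bottom of that stack, G♯, is the root (this is G♯ dominant ninth flat five).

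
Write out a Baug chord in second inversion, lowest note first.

F## B D#

In root position, Baug is B–D#–F##.
Second inversion puts the fifth (F##) in the bass.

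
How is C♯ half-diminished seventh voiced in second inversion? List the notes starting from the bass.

In root position, C♯ half-diminished seventh is C-sharp–E–G–B.
Second inversion puts the fifth (G) in the bass.

G – B – C-sharp – E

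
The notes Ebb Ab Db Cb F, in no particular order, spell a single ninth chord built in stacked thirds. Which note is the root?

Db

Stacking in thirds gives Db – F – Ab – Cb – Ebb, so Db is the root — Db dominant seventh flat nine.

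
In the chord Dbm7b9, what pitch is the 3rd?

F♭

Dbm7b9 is built on D♭; its 3rd is a minor 3rd above the root.
A third above D uses the letter F, and the minor 3rd above D♭ is F♭.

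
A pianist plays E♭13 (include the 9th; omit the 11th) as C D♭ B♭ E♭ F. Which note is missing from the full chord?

E♭13 = E♭, G, B♭, D♭, F, C. The voicing lacks the 3rd (major 3rd), G.

G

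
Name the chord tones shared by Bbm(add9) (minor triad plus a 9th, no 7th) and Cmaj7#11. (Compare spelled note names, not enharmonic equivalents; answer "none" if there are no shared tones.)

C

Bbm(add9) = Bb, Db, F, C.
Cmaj7#11 = C, E, G, B, F#.
Shared: C.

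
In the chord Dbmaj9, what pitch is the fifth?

Ab

Dbmaj9 is built on Db; its 5th is a perfect 5th above the root.
A fifth above D uses the letter A, and the perfect 5th above Db is Ab.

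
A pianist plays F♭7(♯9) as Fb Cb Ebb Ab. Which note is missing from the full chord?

G

F♭7(♯9) = Fb, Ab, Cb, Ebb, G. The voicing lacks the 9th (augmented 9th), G.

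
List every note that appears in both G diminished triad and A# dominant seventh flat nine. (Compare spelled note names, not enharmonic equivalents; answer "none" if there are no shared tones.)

G diminished triad: G B-flat D-flat
A# dominant seventh flat nine: A-sharp C-double-sharp E-sharp G-sharp B
Common to both → none.

none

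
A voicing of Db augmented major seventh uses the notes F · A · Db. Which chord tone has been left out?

The full Db augmented major seventh chord is Db, F, A, C.
Comparing with the voicing, the major 7th (7th) — C — is absent.

C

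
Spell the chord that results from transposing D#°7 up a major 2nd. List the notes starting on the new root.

E#, G#, B, D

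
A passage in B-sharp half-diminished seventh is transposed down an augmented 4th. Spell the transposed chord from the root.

F-sharp, A, C, E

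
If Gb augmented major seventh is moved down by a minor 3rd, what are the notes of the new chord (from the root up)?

E-flat, G, B, D

A minor 3rd down from G-flat is E-flat, so the new chord is E-flat augmented major seventh.
Root: E-flat
Major 3rd (3rd): G
Augmented 5th (5th): B
Major 7th (7th): D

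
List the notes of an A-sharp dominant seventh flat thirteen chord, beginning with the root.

Root A-sharp, quality dominant seventh flat thirteen:
Root: A-sharp
Major 3rd (3rd): C-double-sharp
Perfect 5th (5th): E-sharp
Minor 7th (7th): G-sharp
Minor 13th (13th): F-sharp

A-sharp  C-double-sharp  E-sharp  G-sharp  F-sharp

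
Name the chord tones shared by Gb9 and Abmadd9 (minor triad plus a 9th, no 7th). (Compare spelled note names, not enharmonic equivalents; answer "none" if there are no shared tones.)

Gb9 = Gb, Bb, Db, Fb, Ab.
Abmadd9 = Ab, Cb, Eb, Bb.
Shared: Bb, Ab.

Bb – Ab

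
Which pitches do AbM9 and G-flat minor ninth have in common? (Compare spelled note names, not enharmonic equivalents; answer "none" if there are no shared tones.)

AbM9 = Ab, C, Eb, G, Bb.
G-flat minor ninth = Gb, Bbb, Db, Fb, Ab.
Shared: Ab.

Ab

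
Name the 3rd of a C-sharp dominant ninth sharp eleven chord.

E♯

C-sharp dominant ninth sharp eleven is built on C♯; its 3rd is a major 3rd above the root.
A third above C uses the letter E, and the major 3rd above C♯ is E♯.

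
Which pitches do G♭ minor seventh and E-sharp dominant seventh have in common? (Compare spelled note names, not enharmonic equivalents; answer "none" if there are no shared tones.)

G♭ minor seventh = G-flat, B-double-flat, D-flat, F-flat.
E-sharp dominant seventh = E-sharp, G-double-sharp, B-sharp, D-sharp.
Shared: none.

none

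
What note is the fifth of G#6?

Root of G#6 = G#. The 5th is a perfect 5th: G# up a perfect 5th → D#.

D#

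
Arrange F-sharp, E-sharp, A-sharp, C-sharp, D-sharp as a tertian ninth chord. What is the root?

Stacking in thirds gives D-sharp – F-sharp – A-sharp – C-sharp – E-sharp, so D-sharp is the root — D-sharp minor ninth.

D-sharp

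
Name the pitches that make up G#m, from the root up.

G#m is a minor triad built on G♯.
Root: G♯
Minor 3rd (3rd): B
Perfect 5th (5th): D♯

G♯, B, D♯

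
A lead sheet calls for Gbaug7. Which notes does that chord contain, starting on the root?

Gbaug7 is an augmented seventh built on Gb.
- root: Gb
- major 3rd: Bb
- augmented 5th: D
- minor 7th: Fb

Gb – Bb – D – Fb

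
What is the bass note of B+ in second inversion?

B+ = B–D#–F##. Second inversion → fifth in the bass = F##.

F##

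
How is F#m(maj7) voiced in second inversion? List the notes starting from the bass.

F#m(maj7) = F♯–A–C♯–E♯; second inversion → fifth (C♯) lowest.

C♯, E♯, F♯, A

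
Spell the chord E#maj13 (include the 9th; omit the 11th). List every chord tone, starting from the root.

E#, G##, B#, D##, F##, C##

E#maj13 is a major thirteenth built on E#.
E# — root
G## — major 3rd
B# — perfect 5th
D## — major 7th
F## — major 9th
C## — major 13th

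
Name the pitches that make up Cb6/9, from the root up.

Cb  Eb  Gb  Ab  Db

Cb6/9: six-nine on Cb.
- root: Cb
- major 3rd: Eb
- perfect 5th: Gb
- major 6th: Ab
- major 9th: Db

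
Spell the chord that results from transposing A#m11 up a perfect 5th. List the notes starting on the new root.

E#, G#, B#, D#, F##, A#

A# up a perfect 5th → E#. New chord: E# minor eleventh.
root → E#
3rd (minor 3rd) → G#
5th (perfect 5th) → B#
7th (minor 7th) → D#
9th (major 9th) → F##
11th (perfect 11th) → A#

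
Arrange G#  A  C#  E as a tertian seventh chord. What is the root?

A

Arranged so that each adjacent pair is a third by letter name: A – C# – E – G#.
The bottom of that stack, A, is the root (this is A major seventh).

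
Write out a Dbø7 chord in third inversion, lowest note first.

Cb – Db – Fb – Abb

In root position, Dbø7 is Db–Fb–Abb–Cb.
Third inversion puts the seventh (Cb) in the bass.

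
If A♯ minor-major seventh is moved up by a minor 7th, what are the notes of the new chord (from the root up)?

G-sharp  B  D-sharp  F-double-sharp

A minor 7th up from A-sharp is G-sharp, so the new chord is G-sharp minor-major seventh.
Root: G-sharp
Minor 3rd (3rd): B
Perfect 5th (5th): D-sharp
Major 7th (7th): F-double-sharp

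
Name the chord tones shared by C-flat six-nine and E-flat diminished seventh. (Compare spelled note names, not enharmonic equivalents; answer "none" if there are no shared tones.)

C-flat six-nine: C-flat E-flat G-flat A-flat D-flat
E-flat diminished seventh: E-flat G-flat B-double-flat D-double-flat
Common to both → E-flat, G-flat.

E-flat G-flat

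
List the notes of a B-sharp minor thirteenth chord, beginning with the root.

B-sharp minor thirteenth is a minor thirteenth built on B#.
root → B#
3rd (minor 3rd) → D#
5th (perfect 5th) → F##
7th (minor 7th) → A#
9th (major 9th) → C##
11th (perfect 11th) → E#
13th (major 13th) → G##

B#, D#, F##, A#, C##, E#, G##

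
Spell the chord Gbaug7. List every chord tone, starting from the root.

G♭, B♭, D, F♭

Gbaug7 is an augmented seventh built on G♭.
G♭ — root
B♭ — major 3rd
D — augmented 5th
F♭ — minor 7th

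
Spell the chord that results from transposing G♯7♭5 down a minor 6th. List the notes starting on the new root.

B#  D##  F#  A#

G# down a minor 6th → B#. New chord: B# dominant seventh flat five.
Root: B#
Major 3rd (3rd): D##
Diminished 5th (5th): F#
Minor 7th (7th): A#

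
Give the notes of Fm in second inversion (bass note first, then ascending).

In root position, Fm is F–Ab–C.
Second inversion puts the fifth (C) in the bass.

C, F, Ab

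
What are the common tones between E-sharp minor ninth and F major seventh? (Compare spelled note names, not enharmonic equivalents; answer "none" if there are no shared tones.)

E-sharp minor ninth = E♯, G♯, B♯, D♯, F𝄪.
F major seventh = F, A, C, E.
Shared: none.

none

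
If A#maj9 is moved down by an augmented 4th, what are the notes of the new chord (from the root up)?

A# down an augmented 4th → E. New chord: E major ninth.
root → E
3rd (major 3rd) → G#
5th (perfect 5th) → B
7th (major 7th) → D#
9th (major 9th) → F#

E – G# – B – D# – F#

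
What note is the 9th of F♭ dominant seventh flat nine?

Gbb

Root of F♭ dominant seventh flat nine = Fb. The 9th is a minor 9th: Fb up a minor 9th → Gbb.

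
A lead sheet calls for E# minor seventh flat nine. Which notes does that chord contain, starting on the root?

E♯, G♯, B♯, D♯, F♯

Root E♯, quality minor seventh flat nine:
- root: E♯
- minor 3rd: G♯
- perfect 5th: B♯
- minor 7th: D♯
- minor 9th: F♯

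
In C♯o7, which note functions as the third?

Root of C♯o7 = C#. The 3rd is a minor 3rd: C# up a minor 3rd → E.

E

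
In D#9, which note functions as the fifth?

A#

D#9 is built on D#; its 5th is a perfect 5th above the root.
A fifth above D uses the letter A, and the perfect 5th above D# is A#.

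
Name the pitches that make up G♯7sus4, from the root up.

G#  C#  D#  F#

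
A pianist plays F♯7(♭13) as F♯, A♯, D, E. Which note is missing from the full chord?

F♯7(♭13) = F♯, A♯, C♯, E, D. The voicing lacks the 5th (perfect 5th), C♯.

C♯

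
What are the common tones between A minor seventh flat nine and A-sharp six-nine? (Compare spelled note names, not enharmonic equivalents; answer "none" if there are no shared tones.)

none

A minor seventh flat nine: A C E G B-flat
A-sharp six-nine: A-sharp C-double-sharp E-sharp F-double-sharp B-sharp
Common to both → none.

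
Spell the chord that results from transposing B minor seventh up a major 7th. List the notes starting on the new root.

B up a major 7th → A-sharp. New chord: A-sharp minor seventh.
- root: A-sharp
- minor 3rd: C-sharp
- perfect 5th: E-sharp
- minor 7th: G-sharp

A-sharp C-sharp E-sharp G-sharp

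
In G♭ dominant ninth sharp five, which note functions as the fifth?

D

Root of G♭ dominant ninth sharp five = G♭. The 5th is an augmented 5th: G♭ up an augmented 5th → D.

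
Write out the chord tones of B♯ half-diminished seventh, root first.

B-sharp D-sharp F-sharp A-sharp

Root B-sharp, quality half-diminished seventh:
B-sharp — root
D-sharp — minor 3rd
F-sharp — diminished 5th
A-sharp — minor 7th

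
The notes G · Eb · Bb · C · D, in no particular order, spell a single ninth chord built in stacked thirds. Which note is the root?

C

Arranged so that each adjacent pair is a third by letter name: C – Eb – G – Bb – D.
The bottom of that stack, C, is the root (this is C minor ninth).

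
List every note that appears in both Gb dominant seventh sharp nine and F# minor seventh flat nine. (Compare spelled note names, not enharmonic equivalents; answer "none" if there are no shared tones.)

A

Gb dominant seventh sharp nine: G-flat B-flat D-flat F-flat A
F# minor seventh flat nine: F-sharp A C-sharp E G
Common to both → A.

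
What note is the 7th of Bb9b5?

Bb9b5 is built on Bb; its 7th is a minor 7th above the root.
A seventh above B uses the letter A, and the minor 7th above Bb is Ab.

Ab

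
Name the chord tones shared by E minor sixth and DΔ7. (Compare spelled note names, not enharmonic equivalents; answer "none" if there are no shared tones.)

C#

E minor sixth = E, G, B, C#.
DΔ7 = D, F#, A, C#.
Shared: C#.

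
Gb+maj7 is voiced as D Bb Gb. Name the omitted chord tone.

F

Gb+maj7 = Gb, Bb, D, F. The voicing lacks the 7th (major 7th), F.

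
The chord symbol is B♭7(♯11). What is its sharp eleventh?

E

Root of B♭7(♯11) = B♭. The 11th is an augmented 11th: B♭ up an augmented 11th → E.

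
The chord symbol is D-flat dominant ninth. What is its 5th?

D-flat dominant ninth is built on Db; its 5th is a perfect 5th above the root.
A fifth above D uses the letter A, and the perfect 5th above Db is Ab.

Ab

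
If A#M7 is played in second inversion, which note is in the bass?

E#

A#M7 in root position is A#–C##–E#–G##.
Second inversion places the fifth in the bass, which is E#.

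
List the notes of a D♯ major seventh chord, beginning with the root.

D♯ major seventh: major seventh on D-sharp.
- root: D-sharp
- major 3rd: F-double-sharp
- perfect 5th: A-sharp
- major 7th: C-double-sharp

D-sharp, F-double-sharp, A-sharp, C-double-sharp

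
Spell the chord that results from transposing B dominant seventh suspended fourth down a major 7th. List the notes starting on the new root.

C F G B-flat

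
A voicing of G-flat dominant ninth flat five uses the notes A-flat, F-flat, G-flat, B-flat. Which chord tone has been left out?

D-double-flat

G-flat dominant ninth flat five = G-flat, B-flat, D-double-flat, F-flat, A-flat. The voicing lacks the 5th (diminished 5th), D-double-flat.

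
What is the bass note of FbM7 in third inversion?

Eb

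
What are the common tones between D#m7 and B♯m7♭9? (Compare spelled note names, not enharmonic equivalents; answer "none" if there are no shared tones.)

D#m7 = D#, F#, A#, C#.
B♯m7♭9 = B#, D#, F##, A#, C#.
Shared: D#, A#, C#.

D# – A# – C#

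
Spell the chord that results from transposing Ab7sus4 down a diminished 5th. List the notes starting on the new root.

Ab down a diminished 5th → D. New chord: D dominant seventh suspended fourth.
D — root
G — perfect 4th
A — perfect 5th
C — minor 7th

D  G  A  C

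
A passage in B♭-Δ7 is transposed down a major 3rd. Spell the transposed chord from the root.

G♭ B𝄫 D♭ F

B♭ down a major 3rd → G♭. New chord: G♭ minor-major seventh.
- root: G♭
- minor 3rd: B𝄫
- perfect 5th: D♭
- major 7th: F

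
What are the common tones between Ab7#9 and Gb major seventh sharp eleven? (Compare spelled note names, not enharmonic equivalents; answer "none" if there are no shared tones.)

C  Gb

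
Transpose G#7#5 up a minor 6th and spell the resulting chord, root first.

G# up a minor 6th → E. New chord: E augmented seventh.
E — root
G# — major 3rd
B# — augmented 5th
D — minor 7th

E – G# – B# – D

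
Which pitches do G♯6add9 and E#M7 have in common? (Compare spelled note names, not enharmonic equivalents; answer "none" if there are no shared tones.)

B# E#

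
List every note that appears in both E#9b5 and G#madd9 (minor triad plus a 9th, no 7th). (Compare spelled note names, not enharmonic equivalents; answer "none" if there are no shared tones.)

B D#

E#9b5: E# G## B D# F##
G#madd9: G# B D# A#
Common to both → B, D#.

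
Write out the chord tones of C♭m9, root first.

C♭m9 is a minor ninth built on Cb.
root → Cb
3rd (minor 3rd) → Ebb
5th (perfect 5th) → Gb
7th (minor 7th) → Bbb
9th (major 9th) → Db

Cb, Ebb, Gb, Bbb, Db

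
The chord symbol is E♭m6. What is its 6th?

E♭m6 is built on Eb; its 6th is a major 6th above the root.
A sixth above E uses the letter C, and the major 6th above Eb is C.

C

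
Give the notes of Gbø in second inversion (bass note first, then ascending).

D𝄫 F♭ G♭ B𝄫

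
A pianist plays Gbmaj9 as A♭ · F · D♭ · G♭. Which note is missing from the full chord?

B♭

Gbmaj9 = G♭, B♭, D♭, F, A♭. The voicing lacks the 3rd (major 3rd), B♭.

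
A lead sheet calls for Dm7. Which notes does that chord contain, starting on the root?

D  F  A  C

Root D, quality minor seventh:
root → D
3rd (minor 3rd) → F
5th (perfect 5th) → A
7th (minor 7th) → C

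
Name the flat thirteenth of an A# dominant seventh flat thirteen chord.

A# dominant seventh flat thirteen is built on A♯; its 13th is a minor 13th above the root.
A sixth above A uses the letter F, and the minor 13th above A♯ is F♯.

F♯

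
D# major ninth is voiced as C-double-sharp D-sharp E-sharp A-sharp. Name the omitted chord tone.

F-double-sharp

D# major ninth = D-sharp, F-double-sharp, A-sharp, C-double-sharp, E-sharp. The voicing lacks the 3rd (major 3rd), F-double-sharp.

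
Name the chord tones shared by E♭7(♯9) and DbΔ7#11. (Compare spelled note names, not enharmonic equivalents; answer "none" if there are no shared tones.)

E♭7(♯9) = Eb, G, Bb, Db, F#.
DbΔ7#11 = Db, F, Ab, C, G.
Shared: G, Db.

G, Db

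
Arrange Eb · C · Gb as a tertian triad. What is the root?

Stacking in thirds gives C – Eb – Gb, so C is the root — C diminished triad.

C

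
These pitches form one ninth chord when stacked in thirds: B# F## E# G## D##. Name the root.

E#

Stacking in thirds gives E# – G## – B# – D## – F##, so E# is the root — E# major ninth.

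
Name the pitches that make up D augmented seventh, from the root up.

D – F# – A# – C

D augmented seventh is an augmented seventh built on D.
Root: D
Major 3rd (3rd): F#
Augmented 5th (5th): A#
Minor 7th (7th): C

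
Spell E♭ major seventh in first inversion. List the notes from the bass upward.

G – Bb – D – Eb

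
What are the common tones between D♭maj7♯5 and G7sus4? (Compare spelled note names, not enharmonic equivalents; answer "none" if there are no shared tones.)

F, C

D♭maj7♯5 = Db, F, A, C.
G7sus4 = G, C, D, F.
Shared: F, C.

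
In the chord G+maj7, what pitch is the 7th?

Root of G+maj7 = G. The 7th is a major 7th: G up a major 7th → F#.

F#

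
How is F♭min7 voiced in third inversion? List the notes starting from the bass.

F♭min7 = Fb–Abb–Cb–Ebb; third inversion → seventh (Ebb) lowest.

Ebb, Fb, Abb, Cb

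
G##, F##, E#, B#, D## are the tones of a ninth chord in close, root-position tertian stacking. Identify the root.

E#

Stacking in thirds gives E# – G## – B# – D## – F##, so E# is the root — E# major ninth.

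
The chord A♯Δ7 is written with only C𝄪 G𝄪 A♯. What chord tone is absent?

The full A♯Δ7 chord is A♯, C𝄪, E♯, G𝄪.
Comparing with the voicing, the perfect 5th (5th) — E♯ — is absent.

E♯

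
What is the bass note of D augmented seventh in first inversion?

F-sharp

D augmented seventh in root position is D–F-sharp–A-sharp–C.
First inversion places the third in the bass, which is F-sharp.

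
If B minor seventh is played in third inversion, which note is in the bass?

A

B minor seventh in root position is B–D–F#–A.
Third inversion places the seventh in the bass, which is A.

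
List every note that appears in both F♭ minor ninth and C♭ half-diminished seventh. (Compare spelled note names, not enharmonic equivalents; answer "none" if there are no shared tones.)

C-flat, E-double-flat

F♭ minor ninth = F-flat, A-double-flat, C-flat, E-double-flat, G-flat.
C♭ half-diminished seventh = C-flat, E-double-flat, G-double-flat, B-double-flat.
Shared: C-flat, E-double-flat.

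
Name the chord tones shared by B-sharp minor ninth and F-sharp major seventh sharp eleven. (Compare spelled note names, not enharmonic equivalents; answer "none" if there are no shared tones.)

B-sharp minor ninth = B-sharp, D-sharp, F-double-sharp, A-sharp, C-double-sharp.
F-sharp major seventh sharp eleven = F-sharp, A-sharp, C-sharp, E-sharp, B-sharp.
Shared: B-sharp, A-sharp.

B-sharp, A-sharp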